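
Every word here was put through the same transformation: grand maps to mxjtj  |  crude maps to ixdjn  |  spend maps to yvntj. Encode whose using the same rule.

cnxyn

The shift depends on letter class: consonant g→m is +6, but vowel a→j is +9. Vowels shift forward by 9 and consonants shift forward by 6.
On whose: w(cons)+6=c, h(cons)+6=n, o(vowel)+9=x, s(cons)+6=y, e(vowel)+9=n.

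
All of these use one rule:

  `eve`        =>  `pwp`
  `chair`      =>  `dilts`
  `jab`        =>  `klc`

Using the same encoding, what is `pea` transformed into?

Vowels shift forward by 11 and consonants shift forward by 1.
Applying it to pea: p(cons)+1=q, e(vowel)+11=p, a(vowel)+11=l.

qpl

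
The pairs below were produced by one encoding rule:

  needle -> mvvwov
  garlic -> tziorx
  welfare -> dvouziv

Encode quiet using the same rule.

This is the alphabet-reversal cipher (Atbash): a becomes z, b becomes y, etc.
On quiet: q↔j, u↔f, i↔r, e↔v, t↔g.

jfrvg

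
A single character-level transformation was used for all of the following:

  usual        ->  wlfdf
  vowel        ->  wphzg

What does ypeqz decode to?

often

The output letters match the input read backwards, each shifted +11: usual reversed is lausu. Two steps: reverse the string, then apply a Caesar shift of +11.
Decoding ypeqz: shift back: y−11=n, p−11=e, e−11=t, q−11=f, z−11=o → netfo; then reverse → often.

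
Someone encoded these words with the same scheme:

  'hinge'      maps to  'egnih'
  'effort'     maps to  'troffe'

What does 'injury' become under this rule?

yrujni

It's just the letters in reverse order.
On injury: reverse → yrujni.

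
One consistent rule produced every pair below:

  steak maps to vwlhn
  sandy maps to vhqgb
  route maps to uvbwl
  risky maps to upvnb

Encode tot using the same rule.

wvw

The shift depends on letter class: consonant s→v is +3, but vowel e→l is +7. Vowels shift forward by 7 and consonants shift forward by 3.
On tot: t(cons)+3=w, o(vowel)+7=v, t(cons)+3=w.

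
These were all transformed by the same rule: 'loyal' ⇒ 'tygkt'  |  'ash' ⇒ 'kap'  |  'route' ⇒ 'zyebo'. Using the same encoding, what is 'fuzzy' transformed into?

Vowels shift forward by 10 and consonants shift forward by 8.
On fuzzy: f(cons)+8=n, u(vowel)+10=e, z(cons)+8=h, z(cons)+8=h, y(cons)+8=g.

nehhg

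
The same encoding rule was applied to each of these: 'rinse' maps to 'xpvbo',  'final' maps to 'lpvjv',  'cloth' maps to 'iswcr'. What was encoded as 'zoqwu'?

Letter i (0-indexed) is shifted by i+6, so successive shifts are 6, 7, 8, ….
Decoding zoqwu: z−6=t, o−7=h, q−8=i, w−9=n, u−10=k.

think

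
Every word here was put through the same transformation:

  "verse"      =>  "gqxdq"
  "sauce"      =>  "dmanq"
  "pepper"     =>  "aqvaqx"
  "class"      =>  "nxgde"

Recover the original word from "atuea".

photo

Shifts by position in verse: pos 0: v→g (+11), pos 1: e→q (+12), pos 2: r→x (+6), pos 3: s→d (+11), pos 4: e→q (+12) — repeating every 3. A repeating key of period 3 is used — shifts +11, +12, +6 over and over.
Undoing it on atuea: a−11=p, t−12=h, u−6=o, e−11=t, a−12=o.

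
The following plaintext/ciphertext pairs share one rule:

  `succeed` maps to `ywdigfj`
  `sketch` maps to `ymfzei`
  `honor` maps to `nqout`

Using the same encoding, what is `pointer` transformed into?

vqjtvfx

Shifts by position in succeed: pos 0: s→y (+6), pos 1: u→w (+2), pos 2: c→d (+1), pos 3: c→i (+6), pos 4: e→g (+2), pos 5: e→f (+1) — repeating every 3. It's a Vigenère-style cipher with numeric key [6,2,1]: position i shifts by key[i mod 3].
On pointer: p+6=v, o+2=q, i+1=j, n+6=t, t+2=v, e+1=f, r+6=x.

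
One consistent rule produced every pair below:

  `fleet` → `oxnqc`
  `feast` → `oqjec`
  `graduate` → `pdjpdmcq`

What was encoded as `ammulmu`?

Shifts by position in fleet: pos 0: f→o (+9), pos 1: l→x (+12), pos 2: e→n (+9), pos 3: e→q (+12) — repeating every 2. It's a Vigenère-style cipher with numeric key [9,12]: position i shifts by key[i mod 2].
Reversing it on ammulmu: a−9=r, m−12=a, m−9=d, u−12=i, l−9=c, m−12=a, u−9=l.

radical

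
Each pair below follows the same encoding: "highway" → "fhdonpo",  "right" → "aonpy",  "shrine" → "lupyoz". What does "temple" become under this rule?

lswtla

The word is reversed, then every letter is shifted forward by 7.
For temple: reverse → elpmet; then shift: e+7=l, l+7=s, p+7=w, m+7=t, e+7=l, t+7=a.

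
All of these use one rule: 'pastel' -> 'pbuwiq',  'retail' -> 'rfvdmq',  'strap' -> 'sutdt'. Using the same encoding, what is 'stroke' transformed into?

Each letter shifts forward by its position index (0, 1, 2, …) — the shift grows by one for each successive letter.
For stroke: s+0=s, t+1=u, r+2=t, o+3=r, k+4=o, e+5=j.

sutroj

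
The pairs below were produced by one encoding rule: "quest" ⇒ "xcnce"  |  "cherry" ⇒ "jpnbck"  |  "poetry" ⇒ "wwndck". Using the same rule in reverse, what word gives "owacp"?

horse

In quest: q→x is +7, u→c is +8, e→n is +9, s→c is +10 — the shift increases by 1 each position. The shift increases by 1 at each position, starting from +7: 7, 8, 9, ….
Undoing it on owacp: o−7=h, w−8=o, a−9=r, c−10=s, p−11=e.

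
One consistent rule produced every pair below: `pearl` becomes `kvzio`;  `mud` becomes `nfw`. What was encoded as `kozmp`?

Each pair mirrors across the alphabet (p↔k, e↔v, a↔z): positions sum to 25. This is the alphabet-reversal cipher (Atbash): a becomes z, b becomes y, etc.
Decoding kozmp: k↔p, o↔l, z↔a, m↔n, p↔k.

plank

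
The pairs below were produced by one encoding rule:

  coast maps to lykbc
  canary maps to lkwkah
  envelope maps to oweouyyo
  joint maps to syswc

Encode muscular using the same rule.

vebleuka

The shift depends on letter class: consonant c→l is +9, but vowel o→y is +10. The rule splits by letter class: vowels +10, consonants +9.
On muscular: m(cons)+9=v, u(vowel)+10=e, s(cons)+9=b, c(cons)+9=l, u(vowel)+10=e, l(cons)+9=u, a(vowel)+10=k, r(cons)+9=a.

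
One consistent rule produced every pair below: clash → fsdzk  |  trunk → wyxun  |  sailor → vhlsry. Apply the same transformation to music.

Shifts by position in clash: pos 0: c→f (+3), pos 1: l→s (+7), pos 2: a→d (+3), pos 3: s→z (+7) — repeating every 2. It's a Vigenère-style cipher with numeric key [3,7]: position i shifts by key[i mod 2].
Applying it to music: m+3=p, u+7=b, s+3=v, i+7=p, c+3=f.

pbvpf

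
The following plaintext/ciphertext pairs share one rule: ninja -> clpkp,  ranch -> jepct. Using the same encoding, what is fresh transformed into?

jugth

The output letters match the input read backwards, each shifted +2: ninja reversed is ajnin. The word is reversed, then every letter is shifted forward by 2.
Applying it to fresh: reverse → hserf; then shift: h+2=j, s+2=u, e+2=g, r+2=t, f+2=h.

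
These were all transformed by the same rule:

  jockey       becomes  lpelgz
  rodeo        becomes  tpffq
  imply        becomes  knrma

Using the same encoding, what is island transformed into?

ktnbpe

Shifts by position in jockey: pos 0: j→l (+2), pos 1: o→p (+1), pos 2: c→e (+2), pos 3: k→l (+1) — repeating every 2. The shifts repeat in a cycle of length 2: positions 0,1,… shift by +2, +1, then the pattern repeats.
For island: i+2=k, s+1=t, l+2=n, a+1=b, n+2=p, d+1=e.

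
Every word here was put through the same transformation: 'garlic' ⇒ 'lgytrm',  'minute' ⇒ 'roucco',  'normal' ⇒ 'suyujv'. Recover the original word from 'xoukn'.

since

In garlic: g→l is +5, a→g is +6, r→y is +7, l→t is +8 — the shift increases by 1 each position. Each letter shifts forward by (position + 5), i.e. 5, 6, 7, … — the shift grows by one for each successive letter.
Reversing it on xoukn: x−5=s, o−6=i, u−7=n, k−8=c, n−9=e.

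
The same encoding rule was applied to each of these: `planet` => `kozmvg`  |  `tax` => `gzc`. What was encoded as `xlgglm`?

cotton

Each pair mirrors across the alphabet (p↔k, l↔o, a↔z): positions sum to 25. Each letter is replaced by its mirror in the alphabet: a↔z, b↔y, c↔x, and so on (the Atbash cipher).
Reversing it on xlgglm: x↔c, l↔o, g↔t, g↔t, l↔o, m↔n.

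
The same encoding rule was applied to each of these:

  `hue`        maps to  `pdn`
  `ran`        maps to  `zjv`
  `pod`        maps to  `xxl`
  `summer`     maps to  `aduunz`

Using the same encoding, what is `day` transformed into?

ljg

The shift depends on letter class: consonant h→p is +8, but vowel u→d is +9. The rule splits by letter class: vowels +9, consonants +8.
Applying it to day: d(cons)+8=l, a(vowel)+9=j, y(cons)+8=g.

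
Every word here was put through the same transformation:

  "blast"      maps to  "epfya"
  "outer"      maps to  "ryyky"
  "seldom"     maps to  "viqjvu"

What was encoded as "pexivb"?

In blast: b→e is +3, l→p is +4, a→f is +5, s→y is +6 — the shift increases by 1 each position. Letter i (0-indexed) is shifted by i+3, so successive shifts are 3, 4, 5, ….
Undoing it on pexivb: p−3=m, e−4=a, x−5=s, i−6=c, v−7=o, b−8=t.

mascot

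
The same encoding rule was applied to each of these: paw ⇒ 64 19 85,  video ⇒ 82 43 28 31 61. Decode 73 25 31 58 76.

Each letter becomes 3×(its alphabet position, a=1..z=26) + 16.
Decoding 73 25 31 58 76: 73→(73−16)÷3=19=s, 25→(25−16)÷3=3=c, 31→(31−16)÷3=5=e, 58→(58−16)÷3=14=n, 76→(76−16)÷3=20=t.

scent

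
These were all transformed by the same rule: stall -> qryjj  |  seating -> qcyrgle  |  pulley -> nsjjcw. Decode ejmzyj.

global

Each letter is shifted forward by 24 in the alphabet (a Caesar shift of +24).
Undoing it on ejmzyj: e−24=g, j−24=l, m−24=o, z−24=b, y−24=a, j−24=l.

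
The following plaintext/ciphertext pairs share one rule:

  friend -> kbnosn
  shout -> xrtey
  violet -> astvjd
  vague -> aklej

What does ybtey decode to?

Shifts by position in friend: pos 0: f→k (+5), pos 1: r→b (+10), pos 2: i→n (+5), pos 3: e→o (+10) — repeating every 2. It's a Vigenère-style cipher with numeric key [5,10]: position i shifts by key[i mod 2].
Undoing it on ybtey: y−5=t, b−10=r, t−5=o, e−10=u, y−5=t.

trout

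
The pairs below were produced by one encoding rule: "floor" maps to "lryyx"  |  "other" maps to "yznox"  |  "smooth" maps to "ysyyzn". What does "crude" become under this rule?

ixejo

The shift depends on letter class: consonant f→l is +6, but vowel o→y is +10. Vowels shift forward by 10 and consonants shift forward by 6.
For crude: c(cons)+6=i, r(cons)+6=x, u(vowel)+10=e, d(cons)+6=j, e(vowel)+10=o.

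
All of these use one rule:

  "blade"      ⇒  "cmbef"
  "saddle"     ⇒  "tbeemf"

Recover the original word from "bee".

add

Compare letters: b→c is +1, l→m is +1, a→b is +1 — a constant shift. Each letter is shifted forward by 1 in the alphabet (a Caesar shift of +1).
Decoding bee: b−1=a, e−1=d, e−1=d.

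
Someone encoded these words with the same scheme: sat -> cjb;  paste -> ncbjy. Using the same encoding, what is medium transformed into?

The output letters match the input read backwards, each shifted +9: sat reversed is tas. The word is reversed, then every letter is shifted forward by 9.
On medium: reverse → muidem; then shift: m+9=v, u+9=d, i+9=r, d+9=m, e+9=n, m+9=v.

vdrmnv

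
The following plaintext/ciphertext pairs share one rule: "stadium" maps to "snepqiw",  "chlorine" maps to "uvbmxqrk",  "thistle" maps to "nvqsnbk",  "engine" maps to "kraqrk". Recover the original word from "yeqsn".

waist

This is an affine cipher: with a=0,…,z=25, each position x becomes (21x+4) mod 26.
Undoing it on yeqsn: y(24)→5·(24−4)≡22=w; e(4)→5·(4−4)≡0=a; q(16)→5·(16−4)≡8=i; s(18)→5·(18−4)≡18=s; n(13)→5·(13−4)≡19=t (all mod 26).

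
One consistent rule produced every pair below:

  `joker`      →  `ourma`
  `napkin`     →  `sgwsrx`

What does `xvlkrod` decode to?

species

In joker: j→o is +5, o→u is +6, k→r is +7, e→m is +8 — the shift increases by 1 each position. Letter i (0-indexed) is shifted by i+5, so successive shifts are 5, 6, 7, ….
Reversing it on xvlkrod: x−5=s, v−6=p, l−7=e, k−8=c, r−9=i, o−10=e, d−11=s.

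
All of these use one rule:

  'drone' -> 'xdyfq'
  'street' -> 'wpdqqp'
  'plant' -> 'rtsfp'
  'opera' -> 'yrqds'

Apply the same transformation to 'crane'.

edsfq

d(3)→x(23) and r(17)→d(3) fit y≡19x+18 (mod 26); the inverse of 19 mod 26 is 11. This is an affine cipher: with a=0,…,z=25, each position x becomes (19x+18) mod 26.
On crane: c(2)→19·2+18≡4=e; r(17)→19·17+18≡3=d; a(0)→19·0+18≡18=s; n(13)→19·13+18≡5=f; e(4)→19·4+18≡16=q (all mod 26).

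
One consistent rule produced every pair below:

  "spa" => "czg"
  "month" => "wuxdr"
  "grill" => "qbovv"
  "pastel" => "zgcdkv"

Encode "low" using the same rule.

Two shifts are in play — +6 for a/e/i/o/u, +10 for every other letter.
For low: l(cons)+10=v, o(vowel)+6=u, w(cons)+10=g.

vug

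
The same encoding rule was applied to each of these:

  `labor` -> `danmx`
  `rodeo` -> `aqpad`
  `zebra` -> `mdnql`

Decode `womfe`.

The output letters match the input read backwards, each shifted +12: labor reversed is robal. The word is reversed, then every letter is shifted forward by 12.
Reversing it on womfe: shift back: w−12=k, o−12=c, m−12=a, f−12=t, e−12=s → kcats; then reverse → stack.

stack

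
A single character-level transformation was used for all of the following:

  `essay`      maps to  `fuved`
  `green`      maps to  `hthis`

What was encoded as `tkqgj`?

The shift increases by 1 at each position, starting from +1: 1, 2, 3, ….
Undoing it on tkqgj: t−1=s, k−2=i, q−3=n, g−4=c, j−5=e.

since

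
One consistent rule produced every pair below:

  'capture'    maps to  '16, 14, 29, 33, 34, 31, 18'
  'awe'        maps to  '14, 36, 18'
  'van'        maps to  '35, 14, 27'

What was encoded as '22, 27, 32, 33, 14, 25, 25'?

Each letter is replaced by its alphabet position (a=1..z=26) + 13.
Undoing it on 22, 27, 32, 33, 14, 25, 25: 22→(22−13)÷1=9=i, 27→(27−13)÷1=14=n, 32→(32−13)÷1=19=s, 33→(33−13)÷1=20=t, 14→(14−13)÷1=1=a, 25→(25−13)÷1=12=l, 25→(25−13)÷1=12=l.

install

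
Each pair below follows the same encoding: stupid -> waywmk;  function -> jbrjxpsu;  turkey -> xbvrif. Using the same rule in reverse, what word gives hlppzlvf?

It's a Vigenère-style cipher with numeric key [4,7]: position i shifts by key[i mod 2].
Reversing it on hlppzlvf: h−4=d, l−7=e, p−4=l, p−7=i, z−4=v, l−7=e, v−4=r, f−7=y.

delivery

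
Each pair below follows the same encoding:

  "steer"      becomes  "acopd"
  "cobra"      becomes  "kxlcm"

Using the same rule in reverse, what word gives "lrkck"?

diary

In steer: s→a is +8, t→c is +9, e→o is +10, e→p is +11 — the shift increases by 1 each position. Letter i (0-indexed) is shifted by i+8, so successive shifts are 8, 9, 10, ….
Reversing it on lrkck: l−8=d, r−9=i, k−10=a, c−11=r, k−12=y.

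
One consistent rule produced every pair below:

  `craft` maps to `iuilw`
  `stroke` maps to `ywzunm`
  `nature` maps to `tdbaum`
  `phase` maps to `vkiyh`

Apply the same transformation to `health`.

nhirwp

Shifts by position in craft: pos 0: c→i (+6), pos 1: r→u (+3), pos 2: a→i (+8), pos 3: f→l (+6), pos 4: t→w (+3) — repeating every 3. The shifts repeat in a cycle of length 3: positions 0,1,… shift by +6, +3, +8, then the pattern repeats.
On health: h+6=n, e+3=h, a+8=i, l+6=r, t+3=w, h+8=p.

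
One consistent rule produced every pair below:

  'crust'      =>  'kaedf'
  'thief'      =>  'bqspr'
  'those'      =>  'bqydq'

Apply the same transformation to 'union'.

cwszz

Each letter shifts forward by (position + 8), i.e. 8, 9, 10, … — the shift grows by one for each successive letter.
Applying it to union: u+8=c, n+9=w, i+10=s, o+11=z, n+12=z.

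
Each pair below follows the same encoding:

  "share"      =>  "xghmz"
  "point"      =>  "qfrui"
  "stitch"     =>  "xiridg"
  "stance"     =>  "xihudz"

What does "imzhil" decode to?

treaty

s(18)→x(23) and h(7)→g(6) fit y≡11x+7 (mod 26); the inverse of 11 mod 26 is 19. This is an affine cipher: with a=0,…,z=25, each position x becomes (11x+7) mod 26.
Reversing it on imzhil: i(8)→19·(8−7)≡19=t; m(12)→19·(12−7)≡17=r; z(25)→19·(25−7)≡4=e; h(7)→19·(7−7)≡0=a; i(8)→19·(8−7)≡19=t; l(11)→19·(11−7)≡24=y (all mod 26).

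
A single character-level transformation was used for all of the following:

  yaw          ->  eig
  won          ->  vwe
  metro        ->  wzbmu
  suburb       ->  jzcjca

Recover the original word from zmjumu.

The output letters match the input read backwards, each shifted +8: yaw reversed is way. Read the word backwards and shift each letter +8.
Decoding zmjumu: shift back: z−8=r, m−8=e, j−8=b, u−8=m, m−8=e, u−8=m → rebmem; then reverse → member.

member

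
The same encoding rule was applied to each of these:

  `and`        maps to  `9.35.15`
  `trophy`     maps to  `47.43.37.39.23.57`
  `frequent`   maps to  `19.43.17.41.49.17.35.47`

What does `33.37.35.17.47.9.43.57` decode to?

a(#1)→9 and n(#14)→35: differences scale by 2, so n = 2·pos + 7. Each letter becomes 2×(its alphabet position, a=1..z=26) + 7.
Reversing it on 33.37.35.17.47.9.43.57: 33→(33−7)÷2=13=m, 37→(37−7)÷2=15=o, 35→(35−7)÷2=14=n, 17→(17−7)÷2=5=e, 47→(47−7)÷2=20=t, 9→(9−7)÷2=1=a, 43→(43−7)÷2=18=r, 57→(57−7)÷2=25=y.

monetary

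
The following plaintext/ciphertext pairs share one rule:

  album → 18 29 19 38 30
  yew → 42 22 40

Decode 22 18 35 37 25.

a is letter #1 and maps to 18: an offset of 17. Each letter is replaced by its alphabet position (a=1..z=26) + 17.
Reversing it on 22 18 35 37 25: 22→(22−17)÷1=5=e, 18→(18−17)÷1=1=a, 35→(35−17)÷1=18=r, 37→(37−17)÷1=20=t, 25→(25−17)÷1=8=h.

earth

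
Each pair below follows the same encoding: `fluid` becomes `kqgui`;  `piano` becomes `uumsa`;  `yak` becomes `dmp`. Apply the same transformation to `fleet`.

kqqqy

The shift depends on letter class: consonant f→k is +5, but vowel u→g is +12. The rule splits by letter class: vowels +12, consonants +5.
For fleet: f(cons)+5=k, l(cons)+5=q, e(vowel)+12=q, e(vowel)+12=q, t(cons)+5=y.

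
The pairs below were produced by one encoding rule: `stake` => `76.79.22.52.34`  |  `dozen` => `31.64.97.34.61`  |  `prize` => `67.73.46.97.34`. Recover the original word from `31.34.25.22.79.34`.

debate

s(#19)→76 and t(#20)→79: differences scale by 3, so n = 3·pos + 19. Each letter becomes 3×(its alphabet position, a=1..z=26) + 19.
Decoding 31.34.25.22.79.34: 31→(31−19)÷3=4=d, 34→(34−19)÷3=5=e, 25→(25−19)÷3=2=b, 22→(22−19)÷3=1=a, 79→(79−19)÷3=20=t, 34→(34−19)÷3=5=e.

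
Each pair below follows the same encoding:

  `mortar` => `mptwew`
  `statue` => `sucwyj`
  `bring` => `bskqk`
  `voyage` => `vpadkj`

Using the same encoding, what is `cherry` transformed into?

ciguvd

In mortar: m→m is +0, o→p is +1, r→t is +2, t→w is +3 — the shift increases by 1 each position. Each letter shifts forward by its position index (0, 1, 2, …) — the shift grows by one for each successive letter.
Applying it to cherry: c+0=c, h+1=i, e+2=g, r+3=u, r+4=v, y+5=d.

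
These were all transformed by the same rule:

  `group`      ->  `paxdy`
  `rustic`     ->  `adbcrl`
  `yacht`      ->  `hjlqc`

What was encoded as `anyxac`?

report

It's a constant shift of +9 (ROT9).
Undoing it on anyxac: a−9=r, n−9=e, y−9=p, x−9=o, a−9=r, c−9=t.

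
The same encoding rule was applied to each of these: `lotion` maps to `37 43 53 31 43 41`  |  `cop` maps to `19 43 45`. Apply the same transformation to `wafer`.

l(#12)→37 and o(#15)→43: differences scale by 2, so n = 2·pos + 13. Each letter becomes 2×(its alphabet position, a=1..z=26) + 13.
For wafer: w=23→59, a=1→15, f=6→25, e=5→23, r=18→49.

59 15 25 23 49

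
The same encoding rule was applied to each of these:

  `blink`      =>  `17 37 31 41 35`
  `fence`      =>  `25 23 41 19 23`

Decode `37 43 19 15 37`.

b(#2)→17 and l(#12)→37: differences scale by 2, so n = 2·pos + 13. With a=1..z=26, the number is 2·pos + 13.
Undoing it on 37 43 19 15 37: 37→(37−13)÷2=12=l, 43→(43−13)÷2=15=o, 19→(19−13)÷2=3=c, 15→(15−13)÷2=1=a, 37→(37−13)÷2=12=l.

local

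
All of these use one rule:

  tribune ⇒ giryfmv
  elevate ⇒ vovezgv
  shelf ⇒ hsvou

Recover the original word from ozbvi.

Each pair mirrors across the alphabet (t↔g, r↔i, i↔r): positions sum to 25. Letters are reflected about the middle of the alphabet (position → 25−position): Atbash.
Undoing it on ozbvi: o↔l, z↔a, b↔y, v↔e, i↔r.

layer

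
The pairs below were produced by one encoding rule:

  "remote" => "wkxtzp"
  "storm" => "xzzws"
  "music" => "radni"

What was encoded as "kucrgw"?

Shifts by position in remote: pos 0: r→w (+5), pos 1: e→k (+6), pos 2: m→x (+11), pos 3: o→t (+5), pos 4: t→z (+6), pos 5: e→p (+11) — repeating every 3. It's a Vigenère-style cipher with numeric key [5,6,11]: position i shifts by key[i mod 3].
Reversing it on kucrgw: k−5=f, u−6=o, c−11=r, r−5=m, g−6=a, w−11=l.

formal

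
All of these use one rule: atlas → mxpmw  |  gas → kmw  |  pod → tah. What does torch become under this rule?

xavgl

The shift depends on letter class: consonant t→x is +4, but vowel a→m is +12. The rule splits by letter class: vowels +12, consonants +4.
For torch: t(cons)+4=x, o(vowel)+12=a, r(cons)+4=v, c(cons)+4=g, h(cons)+4=l.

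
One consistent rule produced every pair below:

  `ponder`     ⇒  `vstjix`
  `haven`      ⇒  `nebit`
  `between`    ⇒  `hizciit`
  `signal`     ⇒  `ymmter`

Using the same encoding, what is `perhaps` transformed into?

vixnevy

Two shifts are in play — +4 for a/e/i/o/u, +6 for every other letter.
On perhaps: p(cons)+6=v, e(vowel)+4=i, r(cons)+6=x, h(cons)+6=n, a(vowel)+4=e, p(cons)+6=v, s(cons)+6=y.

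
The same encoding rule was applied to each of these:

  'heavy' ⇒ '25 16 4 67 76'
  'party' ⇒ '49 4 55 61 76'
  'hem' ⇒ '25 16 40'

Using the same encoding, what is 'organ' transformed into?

h(#8)→25 and e(#5)→16: differences scale by 3, so n = 3·pos + 1. The formula is n = 3×(alphabet index, a=1) + 1.
On organ: o=15→46, r=18→55, g=7→22, a=1→4, n=14→43.

46 55 22 4 43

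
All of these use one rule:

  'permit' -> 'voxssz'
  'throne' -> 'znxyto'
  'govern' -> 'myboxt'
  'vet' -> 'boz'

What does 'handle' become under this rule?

Vowels shift forward by 10 and consonants shift forward by 6.
Applying it to handle: h(cons)+6=n, a(vowel)+10=k, n(cons)+6=t, d(cons)+6=j, l(cons)+6=r, e(vowel)+10=o.

nktjro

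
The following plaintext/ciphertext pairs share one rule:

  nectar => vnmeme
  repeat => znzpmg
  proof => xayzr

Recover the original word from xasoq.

In nectar: n→v is +8, e→n is +9, c→m is +10, t→e is +11 — the shift increases by 1 each position. Letter i (0-indexed) is shifted by i+8, so successive shifts are 8, 9, 10, ….
Decoding xasoq: x−8=p, a−9=r, s−10=i, o−11=d, q−12=e.

pride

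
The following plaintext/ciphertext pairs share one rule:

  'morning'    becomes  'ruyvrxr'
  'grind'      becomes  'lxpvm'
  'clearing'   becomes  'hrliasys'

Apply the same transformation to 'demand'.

In morning: m→r is +5, o→u is +6, r→y is +7, n→v is +8 — the shift increases by 1 each position. Letter i (0-indexed) is shifted by i+5, so successive shifts are 5, 6, 7, ….
On demand: d+5=i, e+6=k, m+7=t, a+8=i, n+9=w, d+10=n.

iktiwn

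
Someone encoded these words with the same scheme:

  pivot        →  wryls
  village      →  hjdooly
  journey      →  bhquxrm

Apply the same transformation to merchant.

wqdkfuhp

The output letters match the input read backwards, each shifted +3: pivot reversed is tovip. The word is reversed, then every letter is shifted forward by 3.
On merchant: reverse → tnahcrem; then shift: t+3=w, n+3=q, a+3=d, h+3=k, c+3=f, r+3=u, e+3=h, m+3=p.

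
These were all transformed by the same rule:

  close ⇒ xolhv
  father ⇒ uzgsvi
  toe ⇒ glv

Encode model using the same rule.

nlwvo

Each pair mirrors across the alphabet (c↔x, l↔o, o↔l): positions sum to 25. Each letter is replaced by its mirror in the alphabet: a↔z, b↔y, c↔x, and so on (the Atbash cipher).
Applying it to model: m↔n, o↔l, d↔w, e↔v, l↔o.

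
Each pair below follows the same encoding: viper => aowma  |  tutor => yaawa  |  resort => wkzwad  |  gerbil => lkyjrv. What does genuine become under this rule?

lkucrxp

Each letter shifts forward by (position + 5), i.e. 5, 6, 7, … — the shift grows by one for each successive letter.
On genuine: g+5=l, e+6=k, n+7=u, u+8=c, i+9=r, n+10=x, e+11=p.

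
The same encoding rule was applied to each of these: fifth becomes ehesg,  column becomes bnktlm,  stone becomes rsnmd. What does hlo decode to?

Compare letters: f→e is +25, i→h is +25, f→e is +25 — a constant shift. Every letter moves 25 places later in the alphabet, wrapping around z→a.
Reversing it on hlo: h−25=i, l−25=m, o−25=p.

imp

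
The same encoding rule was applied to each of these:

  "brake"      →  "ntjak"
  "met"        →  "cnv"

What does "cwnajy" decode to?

parent

The word is reversed, then every letter is shifted forward by 9.
Undoing it on cwnajy: shift back: c−9=t, w−9=n, n−9=e, a−9=r, j−9=a, y−9=p → tnerap; then reverse → parent.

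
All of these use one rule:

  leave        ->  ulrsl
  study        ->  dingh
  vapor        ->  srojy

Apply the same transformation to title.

ifiul

l(11)→u(20) and e(4)→l(11) fit y≡5x+17 (mod 26); the inverse of 5 mod 26 is 21. Each letter's alphabet position (a=0..z=25) is mapped through 5·x+17 mod 26 — an affine cipher.
On title: t(19)→5·19+17≡8=i; i(8)→5·8+17≡5=f; t(19)→5·19+17≡8=i; l(11)→5·11+17≡20=u; e(4)→5·4+17≡11=l (all mod 26).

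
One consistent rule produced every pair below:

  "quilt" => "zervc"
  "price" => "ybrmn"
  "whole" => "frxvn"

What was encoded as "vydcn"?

Shifts by position in quilt: pos 0: q→z (+9), pos 1: u→e (+10), pos 2: i→r (+9), pos 3: l→v (+10) — repeating every 2. It's a Vigenère-style cipher with numeric key [9,10]: position i shifts by key[i mod 2].
Undoing it on vydcn: v−9=m, y−10=o, d−9=u, c−10=s, n−9=e.

mouse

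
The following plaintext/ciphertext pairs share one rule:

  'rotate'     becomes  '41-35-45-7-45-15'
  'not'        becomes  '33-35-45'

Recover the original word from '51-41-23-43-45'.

Each letter becomes 2×(its alphabet position, a=1..z=26) + 5.
Undoing it on 51-41-23-43-45: 51→(51−5)÷2=23=w, 41→(41−5)÷2=18=r, 23→(23−5)÷2=9=i, 43→(43−5)÷2=19=s, 45→(45−5)÷2=20=t.

wrist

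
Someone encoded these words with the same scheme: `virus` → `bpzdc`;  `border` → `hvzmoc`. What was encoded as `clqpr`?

weigh

In virus: v→b is +6, i→p is +7, r→z is +8, u→d is +9 — the shift increases by 1 each position. Each letter shifts forward by (position + 6), i.e. 6, 7, 8, … — the shift grows by one for each successive letter.
Decoding clqpr: c−6=w, l−7=e, q−8=i, p−9=g, r−10=h.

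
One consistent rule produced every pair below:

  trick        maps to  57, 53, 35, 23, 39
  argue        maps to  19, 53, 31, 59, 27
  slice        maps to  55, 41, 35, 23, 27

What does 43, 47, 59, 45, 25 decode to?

mound

t(#20)→57 and r(#18)→53: differences scale by 2, so n = 2·pos + 17. With a=1..z=26, the number is 2·pos + 17.
Reversing it on 43, 47, 59, 45, 25: 43→(43−17)÷2=13=m, 47→(47−17)÷2=15=o, 59→(59−17)÷2=21=u, 45→(45−17)÷2=14=n, 25→(25−17)÷2=4=d.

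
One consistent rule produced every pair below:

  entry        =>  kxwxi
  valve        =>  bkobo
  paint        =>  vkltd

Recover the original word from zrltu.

think

Shifts by position in entry: pos 0: e→k (+6), pos 1: n→x (+10), pos 2: t→w (+3), pos 3: r→x (+6), pos 4: y→i (+10) — repeating every 3. The shifts repeat in a cycle of length 3: positions 0,1,… shift by +6, +10, +3, then the pattern repeats.
Reversing it on zrltu: z−6=t, r−10=h, l−3=i, t−6=n, u−10=k.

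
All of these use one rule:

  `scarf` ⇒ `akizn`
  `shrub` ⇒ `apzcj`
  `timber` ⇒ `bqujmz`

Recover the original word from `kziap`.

crash

Compare letters: s→a is +8, c→k is +8, a→i is +8 — a constant shift. This is a Caesar cipher with shift 8.
Undoing it on kziap: k−8=c, z−8=r, i−8=a, a−8=s, p−8=h.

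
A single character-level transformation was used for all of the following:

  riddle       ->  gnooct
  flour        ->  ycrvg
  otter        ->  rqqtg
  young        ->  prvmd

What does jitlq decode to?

r(17)→g(6) and i(8)→n(13) fit y≡5x+25 (mod 26); the inverse of 5 mod 26 is 21. This is an affine cipher: with a=0,…,z=25, each position x becomes (5x+25) mod 26.
Reversing it on jitlq: j(9)→21·(9−25)≡2=c; i(8)→21·(8−25)≡7=h; t(19)→21·(19−25)≡4=e; l(11)→21·(11−25)≡18=s; q(16)→21·(16−25)≡19=t (all mod 26).

chest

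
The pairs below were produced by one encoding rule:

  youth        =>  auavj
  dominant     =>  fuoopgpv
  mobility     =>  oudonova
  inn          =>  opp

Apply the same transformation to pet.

The shift depends on letter class: consonant y→a is +2, but vowel o→u is +6. The rule splits by letter class: vowels +6, consonants +2.
For pet: p(cons)+2=r, e(vowel)+6=k, t(cons)+2=v.

rkv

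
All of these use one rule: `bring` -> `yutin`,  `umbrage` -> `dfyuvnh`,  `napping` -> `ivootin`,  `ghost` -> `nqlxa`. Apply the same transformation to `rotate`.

b(1)→y(24) and r(17)→u(20) fit y≡3x+21 (mod 26); the inverse of 3 mod 26 is 9. This is an affine cipher: with a=0,…,z=25, each position x becomes (3x+21) mod 26.
Applying it to rotate: r(17)→3·17+21≡20=u; o(14)→3·14+21≡11=l; t(19)→3·19+21≡0=a; a(0)→3·0+21≡21=v; t(19)→3·19+21≡0=a; e(4)→3·4+21≡7=h (all mod 26).

ulavah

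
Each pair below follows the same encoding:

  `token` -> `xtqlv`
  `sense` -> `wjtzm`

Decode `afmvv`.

The shift increases by 1 at each position, starting from +4: 4, 5, 6, ….
Undoing it on afmvv: a−4=w, f−5=a, m−6=g, v−7=o, v−8=n.

wagon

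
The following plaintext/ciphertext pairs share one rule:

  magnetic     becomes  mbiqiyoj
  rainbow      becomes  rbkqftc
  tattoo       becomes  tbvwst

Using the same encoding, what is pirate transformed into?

The shift increases by 1 at each position, starting from +0: 0, 1, 2, ….
Applying it to pirate: p+0=p, i+1=j, r+2=t, a+3=d, t+4=x, e+5=j.

pjtdxj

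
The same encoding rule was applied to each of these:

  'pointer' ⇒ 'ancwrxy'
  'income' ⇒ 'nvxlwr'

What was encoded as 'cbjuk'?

The output letters match the input read backwards, each shifted +9: pointer reversed is retniop. Two steps: reverse the string, then apply a Caesar shift of +9.
Reversing it on cbjuk: shift back: c−9=t, b−9=s, j−9=a, u−9=l, k−9=b → tsalb; then reverse → blast.

blast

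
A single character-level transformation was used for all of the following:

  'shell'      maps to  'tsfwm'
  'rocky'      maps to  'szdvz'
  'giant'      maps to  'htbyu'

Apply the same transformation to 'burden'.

cfsofy

A repeating key of period 2 is used — shifts +1, +11 over and over.
For burden: b+1=c, u+11=f, r+1=s, d+11=o, e+1=f, n+11=y.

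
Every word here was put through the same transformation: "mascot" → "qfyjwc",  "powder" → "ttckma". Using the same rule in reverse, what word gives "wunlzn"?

sphere

In mascot: m→q is +4, a→f is +5, s→y is +6, c→j is +7 — the shift increases by 1 each position. Each letter shifts forward by (position + 4), i.e. 4, 5, 6, … — the shift grows by one for each successive letter.
Undoing it on wunlzn: w−4=s, u−5=p, n−6=h, l−7=e, z−8=r, n−9=e.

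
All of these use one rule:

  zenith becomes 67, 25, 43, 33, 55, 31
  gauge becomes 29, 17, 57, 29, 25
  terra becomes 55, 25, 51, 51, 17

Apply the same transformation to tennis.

z(#26)→67 and e(#5)→25: differences scale by 2, so n = 2·pos + 15. Each letter becomes 2×(its alphabet position, a=1..z=26) + 15.
For tennis: t=20→55, e=5→25, n=14→43, n=14→43, i=9→33, s=19→53.

55, 25, 43, 43, 33, 53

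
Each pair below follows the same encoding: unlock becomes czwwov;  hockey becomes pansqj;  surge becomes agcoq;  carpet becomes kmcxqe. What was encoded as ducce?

virus

Shifts by position in unlock: pos 0: u→c (+8), pos 1: n→z (+12), pos 2: l→w (+11), pos 3: o→w (+8), pos 4: c→o (+12), pos 5: k→v (+11) — repeating every 3. The shifts repeat in a cycle of length 3: positions 0,1,… shift by +8, +12, +11, then the pattern repeats.
Undoing it on ducce: d−8=v, u−12=i, c−11=r, c−8=u, e−12=s.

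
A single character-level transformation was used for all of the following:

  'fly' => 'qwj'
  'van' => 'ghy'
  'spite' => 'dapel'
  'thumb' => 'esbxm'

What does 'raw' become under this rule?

Vowels shift forward by 7 and consonants shift forward by 11.
For raw: r(cons)+11=c, a(vowel)+7=h, w(cons)+11=h.

chh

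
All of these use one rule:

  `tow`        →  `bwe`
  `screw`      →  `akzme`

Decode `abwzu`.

Compare letters: t→b is +8, o→w is +8, w→e is +8 — a constant shift. Every letter moves 8 places later in the alphabet, wrapping around z→a.
Decoding abwzu: a−8=s, b−8=t, w−8=o, z−8=r, u−8=m.

storm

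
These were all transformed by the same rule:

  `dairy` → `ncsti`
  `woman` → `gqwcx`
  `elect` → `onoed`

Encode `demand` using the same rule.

It's a Vigenère-style cipher with numeric key [10,2]: position i shifts by key[i mod 2].
Applying it to demand: d+10=n, e+2=g, m+10=w, a+2=c, n+10=x, d+2=f.

ngwcxf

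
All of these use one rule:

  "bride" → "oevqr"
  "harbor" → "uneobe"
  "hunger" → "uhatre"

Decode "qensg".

draft

Compare letters: b→o is +13, r→e is +13, i→v is +13 — a constant shift. This is a Caesar cipher with shift 13.
Reversing it on qensg: q−13=d, e−13=r, n−13=a, s−13=f, g−13=t.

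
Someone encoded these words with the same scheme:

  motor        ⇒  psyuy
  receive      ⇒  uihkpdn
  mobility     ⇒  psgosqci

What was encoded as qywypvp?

nursing

In motor: m→p is +3, o→s is +4, t→y is +5, o→u is +6 — the shift increases by 1 each position. Letter i (0-indexed) is shifted by i+3, so successive shifts are 3, 4, 5, ….
Reversing it on qywypvp: q−3=n, y−4=u, w−5=r, y−6=s, p−7=i, v−8=n, p−9=g.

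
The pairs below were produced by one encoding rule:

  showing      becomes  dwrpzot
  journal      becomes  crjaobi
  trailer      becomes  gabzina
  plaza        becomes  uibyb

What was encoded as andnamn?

reserve

s(18)→d(3) and h(7)→w(22) fit y≡3x+1 (mod 26); the inverse of 3 mod 26 is 9. This is an affine cipher: with a=0,…,z=25, each position x becomes (3x+1) mod 26.
Reversing it on andnamn: a(0)→9·(0−1)≡17=r; n(13)→9·(13−1)≡4=e; d(3)→9·(3−1)≡18=s; n(13)→9·(13−1)≡4=e; a(0)→9·(0−1)≡17=r; m(12)→9·(12−1)≡21=v; n(13)→9·(13−1)≡4=e (all mod 26).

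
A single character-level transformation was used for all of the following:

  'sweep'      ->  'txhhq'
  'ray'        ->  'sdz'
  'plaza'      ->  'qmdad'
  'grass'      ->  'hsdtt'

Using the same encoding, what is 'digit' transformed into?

elhlu

The shift depends on letter class: consonant s→t is +1, but vowel e→h is +3. Two shifts are in play — +3 for a/e/i/o/u, +1 for every other letter.
On digit: d(cons)+1=e, i(vowel)+3=l, g(cons)+1=h, i(vowel)+3=l, t(cons)+1=u.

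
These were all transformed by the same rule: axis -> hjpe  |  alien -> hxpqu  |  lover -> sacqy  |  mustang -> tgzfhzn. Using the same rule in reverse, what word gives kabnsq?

double

Shifts by position in axis: pos 0: a→h (+7), pos 1: x→j (+12), pos 2: i→p (+7), pos 3: s→e (+12) — repeating every 2. The shifts repeat in a cycle of length 2: positions 0,1,… shift by +7, +12, then the pattern repeats.
Undoing it on kabnsq: k−7=d, a−12=o, b−7=u, n−12=b, s−7=l, q−12=e.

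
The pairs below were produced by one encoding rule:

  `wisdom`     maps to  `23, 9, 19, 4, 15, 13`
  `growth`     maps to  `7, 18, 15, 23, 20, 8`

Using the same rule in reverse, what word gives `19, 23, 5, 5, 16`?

w is letter #23 and maps to 23: an offset of 0. Each letter is replaced by its alphabet position (a=1, b=2, …, z=26).
Decoding 19, 23, 5, 5, 16: 19=s, 23=w, 5=e, 5=e, 16=p.

sweep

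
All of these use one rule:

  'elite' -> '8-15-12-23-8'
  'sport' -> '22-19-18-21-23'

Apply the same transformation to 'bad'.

e is letter #5 and maps to 8: an offset of 3. Each letter is replaced by its alphabet position (a=1..z=26) + 3.
For bad: b=2→5, a=1→4, d=4→7.

5-4-7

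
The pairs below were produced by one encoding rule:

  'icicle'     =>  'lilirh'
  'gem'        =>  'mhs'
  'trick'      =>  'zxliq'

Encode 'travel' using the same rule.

The shift depends on letter class: consonant c→i is +6, but vowel i→l is +3. Two shifts are in play — +3 for a/e/i/o/u, +6 for every other letter.
Applying it to travel: t(cons)+6=z, r(cons)+6=x, a(vowel)+3=d, v(cons)+6=b, e(vowel)+3=h, l(cons)+6=r.

zxdbhr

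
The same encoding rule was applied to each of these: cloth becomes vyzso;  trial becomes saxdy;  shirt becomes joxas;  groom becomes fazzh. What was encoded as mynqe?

blend

Treating letters as 0–25, the rule is x ↦ 9x + 3 (mod 26).
Undoing it on mynqe: m(12)→3·(12−3)≡1=b; y(24)→3·(24−3)≡11=l; n(13)→3·(13−3)≡4=e; q(16)→3·(16−3)≡13=n; e(4)→3·(4−3)≡3=d (all mod 26).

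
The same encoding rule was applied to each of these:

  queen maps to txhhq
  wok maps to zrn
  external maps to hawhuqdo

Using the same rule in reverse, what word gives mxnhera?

Every letter moves 3 places later in the alphabet, wrapping around z→a.
Reversing it on mxnhera: m−3=j, x−3=u, n−3=k, h−3=e, e−3=b, r−3=o, a−3=x.

jukebox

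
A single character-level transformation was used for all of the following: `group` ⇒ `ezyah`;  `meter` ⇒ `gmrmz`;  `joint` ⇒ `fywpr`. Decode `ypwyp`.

onion

g(6)→e(4) and r(17)→z(25) fit y≡9x+2 (mod 26); the inverse of 9 mod 26 is 3. Each letter's alphabet position (a=0..z=25) is mapped through 9·x+2 mod 26 — an affine cipher.
Decoding ypwyp: y(24)→3·(24−2)≡14=o; p(15)→3·(15−2)≡13=n; w(22)→3·(22−2)≡8=i; y(24)→3·(24−2)≡14=o; p(15)→3·(15−2)≡13=n (all mod 26).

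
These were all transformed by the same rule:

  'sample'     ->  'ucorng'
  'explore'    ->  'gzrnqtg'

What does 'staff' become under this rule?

Each letter is shifted forward by 2 in the alphabet (a Caesar shift of +2).
On staff: s+2=u, t+2=v, a+2=c, f+2=h, f+2=h.

uvchh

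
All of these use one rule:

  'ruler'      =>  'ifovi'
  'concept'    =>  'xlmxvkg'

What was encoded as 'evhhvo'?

Each pair mirrors across the alphabet (r↔i, u↔f, l↔o): positions sum to 25. Letters are reflected about the middle of the alphabet (position → 25−position): Atbash.
Decoding evhhvo: e↔v, v↔e, h↔s, h↔s, v↔e, o↔l.

vessel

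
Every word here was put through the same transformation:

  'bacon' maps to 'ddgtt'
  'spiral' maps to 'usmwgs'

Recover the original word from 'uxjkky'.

suffer

Letter i (0-indexed) is shifted by i+2, so successive shifts are 2, 3, 4, ….
Reversing it on uxjkky: u−2=s, x−3=u, j−4=f, k−5=f, k−6=e, y−7=r.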